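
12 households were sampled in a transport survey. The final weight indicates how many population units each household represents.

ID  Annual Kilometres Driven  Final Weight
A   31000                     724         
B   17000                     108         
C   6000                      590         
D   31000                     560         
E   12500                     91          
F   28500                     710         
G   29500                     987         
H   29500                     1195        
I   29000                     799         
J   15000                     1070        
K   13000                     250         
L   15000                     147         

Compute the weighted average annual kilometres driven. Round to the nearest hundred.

Weighted sum = 31000×724 + 17000×108 + 6000×590 + 31000×560 + 12500×91 + 28500×710 + 29500×987 + 29500×1195 + 29000×799 + 15000×1070 + 13000×250 + 15000×147
  = 22444000 + 1836000 + 3540000 + 17360000 + 1137500 + 20235000 + 29116500 + 35252500 + 23171000 + 16050000 + 3250000 + 2205000 = 175597500
Sum of weights = 724 + 108 + 590 + 560 + 91 + 710 + 987 + 1195 + 799 + 1070 + 250 + 147 = 7231
Weighted mean = 175597500 / 7231 = 24283.986

24300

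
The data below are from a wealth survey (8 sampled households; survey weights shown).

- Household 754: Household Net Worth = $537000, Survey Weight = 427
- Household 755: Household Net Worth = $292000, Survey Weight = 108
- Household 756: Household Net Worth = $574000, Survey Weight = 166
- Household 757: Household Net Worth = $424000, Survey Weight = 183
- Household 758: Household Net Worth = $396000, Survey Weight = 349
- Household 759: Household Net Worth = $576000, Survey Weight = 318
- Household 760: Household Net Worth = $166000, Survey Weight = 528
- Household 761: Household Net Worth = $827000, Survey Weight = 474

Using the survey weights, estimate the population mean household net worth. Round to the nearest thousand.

Weighted sum = 1234729000
Sum of weights = 427 + 108 + 166 + 183 + 349 + 318 + 528 + 474 = 2553
Weighted mean = 1234729000 / 2553 = 483638.46

484000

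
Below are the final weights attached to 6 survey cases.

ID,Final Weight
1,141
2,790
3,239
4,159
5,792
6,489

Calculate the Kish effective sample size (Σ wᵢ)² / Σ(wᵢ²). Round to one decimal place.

4.3

Σ wᵢ = 141 + 790 + 239 + 159 + 792 + 489 = 2610
Σ wᵢ² = 19881 + 624100 + 57121 + 25281 + 627264 + 239121 = 1592768
n_eff = 2610² / 1592768 = 6812100 / 1592768 = 4.2768941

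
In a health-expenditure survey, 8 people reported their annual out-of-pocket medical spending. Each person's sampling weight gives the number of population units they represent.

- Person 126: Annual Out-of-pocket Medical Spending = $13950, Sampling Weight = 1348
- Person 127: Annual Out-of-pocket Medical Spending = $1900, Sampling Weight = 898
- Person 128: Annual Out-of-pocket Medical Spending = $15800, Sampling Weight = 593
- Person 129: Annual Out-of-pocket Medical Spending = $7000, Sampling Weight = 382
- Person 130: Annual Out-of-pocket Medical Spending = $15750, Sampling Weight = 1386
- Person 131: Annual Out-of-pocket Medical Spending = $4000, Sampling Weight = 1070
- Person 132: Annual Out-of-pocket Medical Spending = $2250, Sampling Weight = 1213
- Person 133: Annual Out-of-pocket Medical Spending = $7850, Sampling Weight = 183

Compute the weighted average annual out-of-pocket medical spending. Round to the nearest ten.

Weighted sum = 13950×1348 + 1900×898 + 15800×593 + 7000×382 + 15750×1386 + 4000×1070 + 2250×1213 + 7850×183
  = 18804600 + 1706200 + 9369400 + 2674000 + 21829500 + 4280000 + 2729250 + 1436550 = 62829500
Sum of weights = 1348 + 898 + 593 + 382 + 1386 + 1070 + 1213 + 183 = 7073
Weighted mean = 62829500 / 7073 = 8883.0058

8880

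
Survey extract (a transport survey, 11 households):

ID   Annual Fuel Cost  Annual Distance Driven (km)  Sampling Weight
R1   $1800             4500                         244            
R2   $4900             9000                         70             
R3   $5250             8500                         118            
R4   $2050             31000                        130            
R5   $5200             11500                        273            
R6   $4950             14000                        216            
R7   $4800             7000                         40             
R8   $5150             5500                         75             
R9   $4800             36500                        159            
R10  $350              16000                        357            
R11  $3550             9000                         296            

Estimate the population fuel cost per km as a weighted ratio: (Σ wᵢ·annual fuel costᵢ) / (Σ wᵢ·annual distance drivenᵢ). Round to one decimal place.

Σ wᵢ·y = 1800×244 + 4900×70 + 5250×118 + 2050×130 + 5200×273 + 4950×216 + 4800×40 + 5150×75 + 4800×159 + 350×357 + 3550×296
  = 439200 + 343000 + 619500 + 266500 + 1419600 + 1069200 + 192000 + 386250 + 763200 + 124950 + 1050800 = 6674200
Σ wᵢ·x = 4500×244 + 9000×70 + 8500×118 + 31000×130 + 11500×273 + 14000×216 + 7000×40 + 5500×75 + 36500×159 + 16000×357 + 9000×296
  = 1098000 + 630000 + 1003000 + 4030000 + 3139500 + 3024000 + 280000 + 412500 + 5803500 + 5712000 + 2664000 = 27796500
Ratio = 6674200 / 27796500 = 0.24010937

0.2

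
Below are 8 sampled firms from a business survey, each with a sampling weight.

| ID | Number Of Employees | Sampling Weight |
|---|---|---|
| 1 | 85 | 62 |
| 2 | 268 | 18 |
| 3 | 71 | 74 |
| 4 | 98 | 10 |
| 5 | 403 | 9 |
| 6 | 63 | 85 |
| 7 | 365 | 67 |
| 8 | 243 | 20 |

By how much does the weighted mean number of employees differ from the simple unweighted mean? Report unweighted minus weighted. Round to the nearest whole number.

41

Unweighted sum = 1596
Unweighted mean = 1596 / 8 = 199.5
Weighted sum = 85×62 + 268×18 + 71×74 + 98×10 + 403×9 + 63×85 + 365×67 + 243×20
  = 54625
Sum of weights = 345
Weighted mean = 54625 / 345 = 158.33333
Difference (unweighted minus weighted) = 41.166667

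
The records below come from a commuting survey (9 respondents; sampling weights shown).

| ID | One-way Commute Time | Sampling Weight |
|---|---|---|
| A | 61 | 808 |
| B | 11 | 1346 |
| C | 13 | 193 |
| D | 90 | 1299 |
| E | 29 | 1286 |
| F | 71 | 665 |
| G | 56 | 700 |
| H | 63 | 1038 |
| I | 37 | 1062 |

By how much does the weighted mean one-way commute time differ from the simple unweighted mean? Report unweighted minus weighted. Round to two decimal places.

Unweighted sum = 61 + 11 + 13 + 90 + 29 + 71 + 56 + 63 + 37 = 431
Unweighted mean = 431 / 9 = 47.888889
Weighted sum = 61×808 + 11×1346 + 13×193 + 90×1299 + 29×1286 + 71×665 + 56×700 + 63×1038 + 37×1062
  = 49288 + 14806 + 2509 + 116910 + 37294 + 47215 + 39200 + 65394 + 39294 = 411910
Sum of weights = 808 + 1346 + 193 + 1299 + 1286 + 665 + 700 + 1038 + 1062 = 8397
Weighted mean = 411910 / 8397 = 49.054424
Difference (unweighted minus weighted) = -1.1655353

-1.17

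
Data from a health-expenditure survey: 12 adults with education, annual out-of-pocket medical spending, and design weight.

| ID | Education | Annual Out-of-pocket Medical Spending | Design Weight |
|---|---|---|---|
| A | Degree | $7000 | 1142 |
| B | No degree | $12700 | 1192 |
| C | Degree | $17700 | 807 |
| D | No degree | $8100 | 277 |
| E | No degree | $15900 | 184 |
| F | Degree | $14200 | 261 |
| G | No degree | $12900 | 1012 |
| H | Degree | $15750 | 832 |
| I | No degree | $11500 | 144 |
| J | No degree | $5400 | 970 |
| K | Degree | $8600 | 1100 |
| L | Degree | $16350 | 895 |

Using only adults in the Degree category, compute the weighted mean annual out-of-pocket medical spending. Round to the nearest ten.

Degree rows: A, C, F, H, K, L
Weighted sum = 7000×1142 + 17700×807 + 14200×261 + 15750×832 + 8600×1100 + 16350×895
  = 63181350
Sum of weights = 1142 + 807 + 261 + 832 + 1100 + 895 = 5037
Weighted mean = 63181350 / 5037 = 12543.448

12540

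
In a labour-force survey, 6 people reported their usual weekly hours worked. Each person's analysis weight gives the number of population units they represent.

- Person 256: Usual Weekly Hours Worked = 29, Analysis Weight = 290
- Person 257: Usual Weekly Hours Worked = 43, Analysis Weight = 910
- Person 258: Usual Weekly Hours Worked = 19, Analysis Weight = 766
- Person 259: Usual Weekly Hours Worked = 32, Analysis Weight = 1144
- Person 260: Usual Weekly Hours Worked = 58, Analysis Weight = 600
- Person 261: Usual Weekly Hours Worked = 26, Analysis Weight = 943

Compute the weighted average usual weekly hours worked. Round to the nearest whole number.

34

Weighted sum = 29×290 + 43×910 + 19×766 + 32×1144 + 58×600 + 26×943
  = 8410 + 39130 + 14554 + 36608 + 34800 + 24518 = 158020
Sum of weights = 290 + 910 + 766 + 1144 + 600 + 943 = 4653
Weighted mean = 158020 / 4653 = 33.960885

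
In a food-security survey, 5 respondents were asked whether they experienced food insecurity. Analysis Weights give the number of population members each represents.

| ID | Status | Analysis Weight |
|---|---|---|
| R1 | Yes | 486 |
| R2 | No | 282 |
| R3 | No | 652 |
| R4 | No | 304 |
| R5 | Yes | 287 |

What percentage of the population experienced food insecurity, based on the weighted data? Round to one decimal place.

38.4

Sum of weights for 'Yes' = 486 + 287 = 773
Total weight = 486 + 282 + 652 + 304 + 287 = 2011
Weighted proportion = 773 / 2011 = 0.38438588 → 38.438588%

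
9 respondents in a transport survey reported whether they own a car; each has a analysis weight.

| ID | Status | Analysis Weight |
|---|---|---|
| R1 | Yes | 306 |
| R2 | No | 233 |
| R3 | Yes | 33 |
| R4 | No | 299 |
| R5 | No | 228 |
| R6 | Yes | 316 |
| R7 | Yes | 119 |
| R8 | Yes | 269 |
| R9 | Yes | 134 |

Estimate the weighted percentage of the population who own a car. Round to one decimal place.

60.8

Sum of weights for 'Yes' = 306 + 33 + 316 + 119 + 269 + 134 = 1177
Total weight = 306 + 233 + 33 + 299 + 228 + 316 + 119 + 269 + 134 = 1937
Weighted proportion = 1177 / 1937 = 0.60764068 → 60.764068%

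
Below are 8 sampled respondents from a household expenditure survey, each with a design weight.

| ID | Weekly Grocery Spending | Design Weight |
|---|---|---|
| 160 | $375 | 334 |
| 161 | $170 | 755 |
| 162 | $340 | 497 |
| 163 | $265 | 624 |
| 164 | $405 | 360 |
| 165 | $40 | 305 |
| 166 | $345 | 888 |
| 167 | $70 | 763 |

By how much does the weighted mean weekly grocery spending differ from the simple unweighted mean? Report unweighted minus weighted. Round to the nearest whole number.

7

Unweighted sum = 375 + 170 + 340 + 265 + 405 + 40 + 345 + 70 = 2010
Unweighted mean = 2010 / 8 = 251.25
Weighted sum = 375×334 + 170×755 + 340×497 + 265×624 + 405×360 + 40×305 + 345×888 + 70×763
  = 125250 + 128350 + 168980 + 165360 + 145800 + 12200 + 306360 + 53410 = 1105710
Sum of weights = 334 + 755 + 497 + 624 + 360 + 305 + 888 + 763 = 4526
Weighted mean = 1105710 / 4526 = 244.30181
Difference (unweighted minus weighted) = 6.9481882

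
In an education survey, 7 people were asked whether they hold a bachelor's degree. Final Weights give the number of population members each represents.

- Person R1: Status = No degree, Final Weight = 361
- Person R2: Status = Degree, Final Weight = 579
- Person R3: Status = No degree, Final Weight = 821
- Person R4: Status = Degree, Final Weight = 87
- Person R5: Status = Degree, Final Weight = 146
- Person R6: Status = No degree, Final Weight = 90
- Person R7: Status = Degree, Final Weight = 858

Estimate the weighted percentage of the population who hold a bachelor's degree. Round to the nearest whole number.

57

Sum of weights for 'Degree' = 579 + 87 + 146 + 858 = 1670
Total weight = 361 + 579 + 821 + 87 + 146 + 90 + 858 = 2942
Weighted proportion = 1670 / 2942 = 0.56764106 → 56.764106%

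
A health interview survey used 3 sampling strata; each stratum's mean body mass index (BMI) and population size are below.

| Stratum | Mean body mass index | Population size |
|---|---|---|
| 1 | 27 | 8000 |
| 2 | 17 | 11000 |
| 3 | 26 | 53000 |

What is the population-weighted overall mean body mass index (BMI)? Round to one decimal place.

24.7

Σ Nₕ·x̄ₕ = 27×8000 + 17×11000 + 26×53000
  = 216000 + 187000 + 1378000 = 1781000
Σ Nₕ = 72000
Overall mean = 1781000 / 72000 = 24.736111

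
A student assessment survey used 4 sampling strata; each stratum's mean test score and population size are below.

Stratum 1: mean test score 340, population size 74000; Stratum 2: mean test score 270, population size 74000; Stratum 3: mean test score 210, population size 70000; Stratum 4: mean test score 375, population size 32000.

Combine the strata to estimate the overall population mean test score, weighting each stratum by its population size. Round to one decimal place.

Σ Nₕ·x̄ₕ = 71840000
Σ Nₕ = 74000 + 74000 + 70000 + 32000 = 250000
Overall mean = 71840000 / 250000 = 287.36

287.4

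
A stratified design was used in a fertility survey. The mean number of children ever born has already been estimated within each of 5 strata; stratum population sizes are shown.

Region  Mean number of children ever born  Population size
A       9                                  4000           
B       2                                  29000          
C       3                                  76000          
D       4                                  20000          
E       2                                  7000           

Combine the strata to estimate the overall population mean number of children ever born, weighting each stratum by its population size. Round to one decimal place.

Σ Nₕ·x̄ₕ = 9×4000 + 2×29000 + 3×76000 + 4×20000 + 2×7000
  = 36000 + 58000 + 228000 + 80000 + 14000 = 416000
Σ Nₕ = 4000 + 29000 + 76000 + 20000 + 7000 = 136000
Overall mean = 416000 / 136000 = 3.0588235

3.1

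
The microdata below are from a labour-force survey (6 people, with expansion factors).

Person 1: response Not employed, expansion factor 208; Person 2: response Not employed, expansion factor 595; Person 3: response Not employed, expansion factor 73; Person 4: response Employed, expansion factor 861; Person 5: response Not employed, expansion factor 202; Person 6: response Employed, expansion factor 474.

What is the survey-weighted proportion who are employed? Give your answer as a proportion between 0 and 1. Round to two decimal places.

0.55

Sum of weights for 'Employed' = 861 + 474 = 1335
Total weight = 2413
Weighted proportion = 1335 / 2413 = 0.55325321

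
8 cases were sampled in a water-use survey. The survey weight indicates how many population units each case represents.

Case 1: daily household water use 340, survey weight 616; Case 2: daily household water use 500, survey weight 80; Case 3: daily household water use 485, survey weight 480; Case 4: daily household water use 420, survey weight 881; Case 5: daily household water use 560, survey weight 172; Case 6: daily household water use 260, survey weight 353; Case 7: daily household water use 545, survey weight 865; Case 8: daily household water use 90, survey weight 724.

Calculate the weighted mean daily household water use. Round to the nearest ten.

380

Weighted sum = 340×616 + 500×80 + 485×480 + 420×881 + 560×172 + 260×353 + 545×865 + 90×724
  = 209440 + 40000 + 232800 + 370020 + 96320 + 91780 + 471425 + 65160 = 1576945
Sum of weights = 616 + 80 + 480 + 881 + 172 + 353 + 865 + 724 = 4171
Weighted mean = 1576945 / 4171 = 378.0736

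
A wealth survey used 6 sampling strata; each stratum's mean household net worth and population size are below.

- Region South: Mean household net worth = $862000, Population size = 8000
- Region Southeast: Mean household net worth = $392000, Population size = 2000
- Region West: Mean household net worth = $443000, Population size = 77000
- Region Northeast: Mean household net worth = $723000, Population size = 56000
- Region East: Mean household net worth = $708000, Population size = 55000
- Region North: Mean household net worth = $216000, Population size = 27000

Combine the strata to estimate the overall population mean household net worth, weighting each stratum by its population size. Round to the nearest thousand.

Σ Nₕ·x̄ₕ = 862000×8000 + 392000×2000 + 443000×77000 + 723000×56000 + 708000×55000 + 216000×27000
  = 6896000000 + 784000000 + 34111000000 + 40488000000 + 38940000000 + 5832000000 = 127051000000
Σ Nₕ = 8000 + 2000 + 77000 + 56000 + 55000 + 27000 = 225000
Overall mean = 127051000000 / 225000 = 564671.11

565000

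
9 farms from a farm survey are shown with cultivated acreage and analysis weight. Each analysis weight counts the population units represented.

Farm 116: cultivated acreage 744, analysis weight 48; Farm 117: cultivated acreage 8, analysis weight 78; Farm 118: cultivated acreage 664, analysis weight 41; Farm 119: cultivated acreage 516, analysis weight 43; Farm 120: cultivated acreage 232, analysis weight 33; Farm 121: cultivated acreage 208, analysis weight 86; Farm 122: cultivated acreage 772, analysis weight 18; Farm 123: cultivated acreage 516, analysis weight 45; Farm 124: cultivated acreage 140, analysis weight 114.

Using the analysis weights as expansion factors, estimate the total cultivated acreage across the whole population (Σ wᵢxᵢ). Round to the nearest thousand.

Weighted total = 164368

164000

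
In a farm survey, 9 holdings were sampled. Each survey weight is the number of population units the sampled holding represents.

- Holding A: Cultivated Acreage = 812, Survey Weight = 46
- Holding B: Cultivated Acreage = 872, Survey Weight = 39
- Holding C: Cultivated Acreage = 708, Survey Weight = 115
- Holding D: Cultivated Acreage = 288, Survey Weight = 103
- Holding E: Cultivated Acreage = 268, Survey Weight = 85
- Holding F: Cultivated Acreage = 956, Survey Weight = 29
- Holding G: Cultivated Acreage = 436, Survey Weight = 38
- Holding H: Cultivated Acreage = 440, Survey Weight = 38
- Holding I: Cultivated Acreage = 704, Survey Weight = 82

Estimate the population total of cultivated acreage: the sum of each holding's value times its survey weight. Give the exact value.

Weighted total = 323964

323964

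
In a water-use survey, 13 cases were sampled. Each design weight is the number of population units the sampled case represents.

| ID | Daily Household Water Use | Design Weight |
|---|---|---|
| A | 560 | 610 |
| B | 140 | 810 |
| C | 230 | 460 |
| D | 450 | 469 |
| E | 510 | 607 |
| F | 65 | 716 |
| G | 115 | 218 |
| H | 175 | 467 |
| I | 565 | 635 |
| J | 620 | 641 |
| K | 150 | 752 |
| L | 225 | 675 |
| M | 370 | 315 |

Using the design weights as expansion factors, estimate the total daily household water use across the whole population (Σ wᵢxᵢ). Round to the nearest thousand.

Weighted total = 2372175

2372000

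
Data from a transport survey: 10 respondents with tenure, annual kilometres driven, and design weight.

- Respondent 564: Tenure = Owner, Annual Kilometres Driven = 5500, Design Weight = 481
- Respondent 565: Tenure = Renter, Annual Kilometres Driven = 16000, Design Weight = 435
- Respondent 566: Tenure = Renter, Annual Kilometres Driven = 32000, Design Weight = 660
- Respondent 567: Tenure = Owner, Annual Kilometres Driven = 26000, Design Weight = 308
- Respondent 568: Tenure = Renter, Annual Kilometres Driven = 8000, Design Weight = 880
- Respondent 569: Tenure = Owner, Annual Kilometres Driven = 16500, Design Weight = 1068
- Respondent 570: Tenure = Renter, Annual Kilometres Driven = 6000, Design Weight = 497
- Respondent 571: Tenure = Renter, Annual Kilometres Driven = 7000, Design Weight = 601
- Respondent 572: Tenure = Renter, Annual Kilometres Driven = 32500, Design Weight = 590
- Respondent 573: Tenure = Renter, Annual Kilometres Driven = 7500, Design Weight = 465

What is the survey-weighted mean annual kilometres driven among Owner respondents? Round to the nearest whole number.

15226

Owner rows: 564, 567, 569
Weighted sum = 28275500
Sum of weights = 481 + 308 + 1068 = 1857
Weighted mean = 28275500 / 1857 = 15226.44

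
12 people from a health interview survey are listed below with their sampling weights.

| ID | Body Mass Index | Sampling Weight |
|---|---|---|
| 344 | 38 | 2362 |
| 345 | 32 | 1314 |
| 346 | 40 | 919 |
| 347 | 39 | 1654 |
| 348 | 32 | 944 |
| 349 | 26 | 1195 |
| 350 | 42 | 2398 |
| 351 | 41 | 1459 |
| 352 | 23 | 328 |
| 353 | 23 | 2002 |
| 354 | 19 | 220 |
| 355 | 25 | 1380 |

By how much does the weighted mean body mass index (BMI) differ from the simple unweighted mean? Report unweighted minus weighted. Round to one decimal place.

-2.2

Unweighted sum = 38 + 32 + 40 + 39 + 32 + 26 + 42 + 41 + 23 + 23 + 19 + 25 = 380
Unweighted mean = 380 / 12 = 31.666667
Weighted sum = 547153
Sum of weights = 2362 + 1314 + 919 + 1654 + 944 + 1195 + 2398 + 1459 + 328 + 2002 + 220 + 1380 = 16175
Weighted mean = 547153 / 16175 = 33.827079
Difference (unweighted minus weighted) = -2.1604122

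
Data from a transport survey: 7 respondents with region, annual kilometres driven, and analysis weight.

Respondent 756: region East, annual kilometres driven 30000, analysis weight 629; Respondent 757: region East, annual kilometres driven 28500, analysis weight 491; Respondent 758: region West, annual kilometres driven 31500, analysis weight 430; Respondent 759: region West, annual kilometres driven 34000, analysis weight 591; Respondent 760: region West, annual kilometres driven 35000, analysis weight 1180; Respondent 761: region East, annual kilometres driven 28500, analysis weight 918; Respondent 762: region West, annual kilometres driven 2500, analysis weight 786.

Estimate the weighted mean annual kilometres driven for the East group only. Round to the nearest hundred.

East rows: 756, 757, 761
Weighted sum = 30000×629 + 28500×491 + 28500×918
  = 59026500
Sum of weights = 629 + 491 + 918 = 2038
Weighted mean = 59026500 / 2038 = 28962.954

29000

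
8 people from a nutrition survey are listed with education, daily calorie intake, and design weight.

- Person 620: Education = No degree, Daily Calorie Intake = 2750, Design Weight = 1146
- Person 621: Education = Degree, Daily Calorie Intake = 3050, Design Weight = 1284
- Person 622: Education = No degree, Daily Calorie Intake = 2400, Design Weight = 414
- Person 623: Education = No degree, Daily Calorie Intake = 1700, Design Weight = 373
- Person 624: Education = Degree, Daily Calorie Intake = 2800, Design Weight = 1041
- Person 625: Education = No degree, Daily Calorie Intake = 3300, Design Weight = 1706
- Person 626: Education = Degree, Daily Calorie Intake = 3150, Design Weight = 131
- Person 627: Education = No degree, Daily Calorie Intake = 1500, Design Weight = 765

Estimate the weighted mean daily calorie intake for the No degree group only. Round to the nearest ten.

2620

No degree rows: 620, 622, 623, 625, 627
Weighted sum = 2750×1146 + 2400×414 + 1700×373 + 3300×1706 + 1500×765
  = 3151500 + 993600 + 634100 + 5629800 + 1147500 = 11556500
Sum of weights = 1146 + 414 + 373 + 1706 + 765 = 4404
Weighted mean = 11556500 / 4404 = 2624.0917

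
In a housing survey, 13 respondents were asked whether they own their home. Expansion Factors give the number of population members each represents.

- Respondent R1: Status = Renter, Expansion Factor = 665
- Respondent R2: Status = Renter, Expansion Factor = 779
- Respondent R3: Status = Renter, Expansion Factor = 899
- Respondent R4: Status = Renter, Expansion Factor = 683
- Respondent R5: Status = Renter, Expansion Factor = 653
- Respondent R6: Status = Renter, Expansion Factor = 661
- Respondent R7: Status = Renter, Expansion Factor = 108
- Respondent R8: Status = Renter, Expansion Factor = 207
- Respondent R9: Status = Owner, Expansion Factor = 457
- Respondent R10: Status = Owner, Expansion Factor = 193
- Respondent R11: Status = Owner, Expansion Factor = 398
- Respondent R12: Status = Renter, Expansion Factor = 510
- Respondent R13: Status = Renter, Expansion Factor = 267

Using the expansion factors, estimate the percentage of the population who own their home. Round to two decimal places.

Sum of weights for 'Owner' = 457 + 193 + 398 = 1048
Total weight = 6480
Weighted proportion = 1048 / 6480 = 0.1617284 → 16.17284%

16.17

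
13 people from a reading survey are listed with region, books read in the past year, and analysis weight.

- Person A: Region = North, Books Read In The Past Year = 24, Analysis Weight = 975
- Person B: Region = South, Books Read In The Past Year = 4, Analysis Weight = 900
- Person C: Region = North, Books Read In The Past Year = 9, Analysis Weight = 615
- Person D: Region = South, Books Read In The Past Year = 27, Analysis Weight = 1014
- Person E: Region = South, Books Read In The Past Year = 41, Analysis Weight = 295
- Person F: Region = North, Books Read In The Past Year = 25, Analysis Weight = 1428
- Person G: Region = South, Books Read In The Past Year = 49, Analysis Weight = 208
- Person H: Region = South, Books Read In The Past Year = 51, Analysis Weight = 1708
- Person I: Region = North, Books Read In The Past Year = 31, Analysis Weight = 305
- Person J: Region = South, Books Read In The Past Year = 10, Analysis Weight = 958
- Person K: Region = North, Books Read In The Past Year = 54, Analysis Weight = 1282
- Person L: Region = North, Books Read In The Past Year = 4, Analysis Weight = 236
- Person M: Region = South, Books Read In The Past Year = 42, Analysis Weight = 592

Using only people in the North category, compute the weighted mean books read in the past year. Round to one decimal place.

North rows: A, C, F, I, K, L
Weighted sum = 24×975 + 9×615 + 25×1428 + 31×305 + 54×1282 + 4×236
  = 144262
Sum of weights = 975 + 615 + 1428 + 305 + 1282 + 236 = 4841
Weighted mean = 144262 / 4841 = 29.800041

29.8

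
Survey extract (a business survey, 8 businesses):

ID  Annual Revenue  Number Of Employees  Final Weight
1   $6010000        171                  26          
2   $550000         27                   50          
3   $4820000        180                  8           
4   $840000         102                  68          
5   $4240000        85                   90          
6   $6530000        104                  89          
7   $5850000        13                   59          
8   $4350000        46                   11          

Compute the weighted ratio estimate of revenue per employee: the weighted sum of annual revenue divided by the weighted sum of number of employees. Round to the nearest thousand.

Σ wᵢ·y = 6010000×26 + 550000×50 + 4820000×8 + 840000×68 + 4240000×90 + 6530000×89 + 5850000×59 + 4350000×11
  = 156260000 + 27500000 + 38560000 + 57120000 + 381600000 + 581170000 + 345150000 + 47850000 = 1635210000
Σ wᵢ·x = 171×26 + 27×50 + 180×8 + 102×68 + 85×90 + 104×89 + 13×59 + 46×11
  = 32351
Ratio = 1635210000 / 32351 = 50545.887

51000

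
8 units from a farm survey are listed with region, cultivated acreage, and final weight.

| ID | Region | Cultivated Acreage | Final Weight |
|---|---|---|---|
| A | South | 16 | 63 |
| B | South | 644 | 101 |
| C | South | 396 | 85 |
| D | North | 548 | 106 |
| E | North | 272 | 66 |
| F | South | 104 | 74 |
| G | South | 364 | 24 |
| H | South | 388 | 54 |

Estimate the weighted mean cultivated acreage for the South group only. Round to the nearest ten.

South rows: A, B, C, F, G, H
Weighted sum = 16×63 + 644×101 + 396×85 + 104×74 + 364×24 + 388×54
  = 137096
Sum of weights = 63 + 101 + 85 + 74 + 24 + 54 = 401
Weighted mean = 137096 / 401 = 341.88529

340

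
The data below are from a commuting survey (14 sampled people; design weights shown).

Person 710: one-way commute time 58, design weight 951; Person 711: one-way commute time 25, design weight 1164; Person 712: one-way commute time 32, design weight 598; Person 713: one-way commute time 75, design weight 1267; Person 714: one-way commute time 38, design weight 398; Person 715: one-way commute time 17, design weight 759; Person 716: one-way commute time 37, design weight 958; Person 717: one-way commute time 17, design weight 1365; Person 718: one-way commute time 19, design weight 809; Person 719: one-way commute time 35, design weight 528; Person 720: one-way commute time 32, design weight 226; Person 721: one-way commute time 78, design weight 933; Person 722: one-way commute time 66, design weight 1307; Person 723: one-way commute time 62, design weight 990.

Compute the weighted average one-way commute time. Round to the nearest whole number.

45

Weighted sum = 546596
Sum of weights = 12253
Weighted mean = 546596 / 12253 = 44.609157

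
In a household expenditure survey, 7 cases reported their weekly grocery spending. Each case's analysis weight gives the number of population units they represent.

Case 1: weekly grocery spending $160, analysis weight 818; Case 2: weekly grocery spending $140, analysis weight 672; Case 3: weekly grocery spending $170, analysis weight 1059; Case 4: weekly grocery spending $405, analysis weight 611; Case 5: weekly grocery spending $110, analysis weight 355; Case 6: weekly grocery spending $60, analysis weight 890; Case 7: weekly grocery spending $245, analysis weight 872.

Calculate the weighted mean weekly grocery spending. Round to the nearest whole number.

Weighted sum = 160×818 + 140×672 + 170×1059 + 405×611 + 110×355 + 60×890 + 245×872
  = 130880 + 94080 + 180030 + 247455 + 39050 + 53400 + 213640 = 958535
Sum of weights = 818 + 672 + 1059 + 611 + 355 + 890 + 872 = 5277
Weighted mean = 958535 / 5277 = 181.64393

182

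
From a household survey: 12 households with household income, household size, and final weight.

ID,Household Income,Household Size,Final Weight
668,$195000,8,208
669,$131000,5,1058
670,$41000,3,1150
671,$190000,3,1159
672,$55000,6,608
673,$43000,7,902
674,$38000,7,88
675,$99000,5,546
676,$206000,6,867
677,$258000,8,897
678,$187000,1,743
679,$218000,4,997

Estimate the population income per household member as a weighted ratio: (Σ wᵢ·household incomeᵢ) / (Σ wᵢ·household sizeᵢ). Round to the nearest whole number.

30305

Σ wᵢ·y = 195000×208 + 131000×1058 + 41000×1150 + 190000×1159 + 55000×608 + 43000×902 + 38000×88 + 99000×546 + 206000×867 + 258000×897 + 187000×743 + 218000×997
  = 40560000 + 138598000 + 47150000 + 220210000 + 33440000 + 38786000 + 3344000 + 54054000 + 178602000 + 231426000 + 138941000 + 217346000 = 1342457000
Σ wᵢ·x = 8×208 + 5×1058 + 3×1150 + 3×1159 + 6×608 + 7×902 + 7×88 + 5×546 + 6×867 + 8×897 + 1×743 + 4×997
  = 1664 + 5290 + 3450 + 3477 + 3648 + 6314 + 616 + 2730 + 5202 + 7176 + 743 + 3988 = 44298
Ratio = 1342457000 / 44298 = 30305.138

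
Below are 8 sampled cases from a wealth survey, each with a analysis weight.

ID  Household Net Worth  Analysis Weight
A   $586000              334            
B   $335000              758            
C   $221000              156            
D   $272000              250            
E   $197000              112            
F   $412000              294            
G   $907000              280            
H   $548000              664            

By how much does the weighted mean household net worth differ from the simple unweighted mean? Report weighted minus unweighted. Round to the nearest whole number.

Unweighted sum = 586000 + 335000 + 221000 + 272000 + 197000 + 412000 + 907000 + 548000 = 3478000
Unweighted mean = 3478000 / 8 = 434750
Weighted sum = 586000×334 + 335000×758 + 221000×156 + 272000×250 + 197000×112 + 412000×294 + 907000×280 + 548000×664
  = 195724000 + 253930000 + 34476000 + 68000000 + 22064000 + 121128000 + 253960000 + 363872000 = 1313154000
Sum of weights = 2848
Weighted mean = 1313154000 / 2848 = 461079.35
Difference (weighted minus unweighted) = 26329.354

26329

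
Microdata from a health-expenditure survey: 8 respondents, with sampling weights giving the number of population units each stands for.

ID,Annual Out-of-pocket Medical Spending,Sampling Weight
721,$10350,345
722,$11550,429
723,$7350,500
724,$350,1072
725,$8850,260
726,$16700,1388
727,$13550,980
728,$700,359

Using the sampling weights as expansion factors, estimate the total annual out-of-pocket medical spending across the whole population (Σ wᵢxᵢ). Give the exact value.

Weighted total = 51586800

51586800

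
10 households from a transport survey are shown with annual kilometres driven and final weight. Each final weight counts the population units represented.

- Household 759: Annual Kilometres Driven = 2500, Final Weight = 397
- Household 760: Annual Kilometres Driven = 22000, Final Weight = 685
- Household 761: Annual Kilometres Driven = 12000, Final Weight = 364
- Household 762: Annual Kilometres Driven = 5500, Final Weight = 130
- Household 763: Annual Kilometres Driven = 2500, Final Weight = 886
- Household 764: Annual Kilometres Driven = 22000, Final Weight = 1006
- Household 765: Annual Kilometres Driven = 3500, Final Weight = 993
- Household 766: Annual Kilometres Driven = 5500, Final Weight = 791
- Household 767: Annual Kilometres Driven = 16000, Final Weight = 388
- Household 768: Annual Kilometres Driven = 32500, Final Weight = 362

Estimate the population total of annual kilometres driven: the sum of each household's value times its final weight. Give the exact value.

Weighted total = 2500×397 + 22000×685 + 12000×364 + 5500×130 + 2500×886 + 22000×1006 + 3500×993 + 5500×791 + 16000×388 + 32500×362
  = 992500 + 15070000 + 4368000 + 715000 + 2215000 + 22132000 + 3475500 + 4350500 + 6208000 + 11765000 = 71291500

71291500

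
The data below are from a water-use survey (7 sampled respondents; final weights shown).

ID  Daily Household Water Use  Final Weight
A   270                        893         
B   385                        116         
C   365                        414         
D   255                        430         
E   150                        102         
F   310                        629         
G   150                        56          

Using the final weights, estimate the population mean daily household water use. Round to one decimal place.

289.9

Weighted sum = 270×893 + 385×116 + 365×414 + 255×430 + 150×102 + 310×629 + 150×56
  = 765220
Sum of weights = 893 + 116 + 414 + 430 + 102 + 629 + 56 = 2640
Weighted mean = 765220 / 2640 = 289.85606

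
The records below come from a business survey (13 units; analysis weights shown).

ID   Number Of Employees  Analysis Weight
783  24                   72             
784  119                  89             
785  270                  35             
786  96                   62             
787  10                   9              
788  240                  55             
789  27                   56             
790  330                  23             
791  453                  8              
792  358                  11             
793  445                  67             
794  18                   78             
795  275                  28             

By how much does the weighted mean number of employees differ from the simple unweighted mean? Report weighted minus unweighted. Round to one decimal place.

-42.1

Unweighted sum = 2665
Unweighted mean = 2665 / 13 = 205
Weighted sum = 96594
Sum of weights = 593
Weighted mean = 96594 / 593 = 162.89039
Difference (weighted minus unweighted) = -42.109612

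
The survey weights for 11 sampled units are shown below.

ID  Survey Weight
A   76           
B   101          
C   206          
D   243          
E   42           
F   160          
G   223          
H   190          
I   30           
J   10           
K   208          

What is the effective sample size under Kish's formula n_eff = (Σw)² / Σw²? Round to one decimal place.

Σ wᵢ = 76 + 101 + 206 + 243 + 42 + 160 + 223 + 190 + 30 + 10 + 208 = 1489
Σ wᵢ² = 274919
n_eff = 1489² / 274919 = 2217121 / 274919 = 8.0646336

8.1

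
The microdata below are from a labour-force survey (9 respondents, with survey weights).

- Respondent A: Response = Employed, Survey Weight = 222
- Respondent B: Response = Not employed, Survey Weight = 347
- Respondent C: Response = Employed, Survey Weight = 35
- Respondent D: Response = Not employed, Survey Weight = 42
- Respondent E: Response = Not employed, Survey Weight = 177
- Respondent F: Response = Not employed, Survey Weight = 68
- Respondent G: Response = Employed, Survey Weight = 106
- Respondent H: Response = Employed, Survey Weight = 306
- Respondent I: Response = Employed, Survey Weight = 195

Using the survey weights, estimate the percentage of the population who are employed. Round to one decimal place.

57.7

Sum of weights for 'Employed' = 222 + 35 + 106 + 306 + 195 = 864
Total weight = 222 + 347 + 35 + 42 + 177 + 68 + 106 + 306 + 195 = 1498
Weighted proportion = 864 / 1498 = 0.57676903 → 57.676903%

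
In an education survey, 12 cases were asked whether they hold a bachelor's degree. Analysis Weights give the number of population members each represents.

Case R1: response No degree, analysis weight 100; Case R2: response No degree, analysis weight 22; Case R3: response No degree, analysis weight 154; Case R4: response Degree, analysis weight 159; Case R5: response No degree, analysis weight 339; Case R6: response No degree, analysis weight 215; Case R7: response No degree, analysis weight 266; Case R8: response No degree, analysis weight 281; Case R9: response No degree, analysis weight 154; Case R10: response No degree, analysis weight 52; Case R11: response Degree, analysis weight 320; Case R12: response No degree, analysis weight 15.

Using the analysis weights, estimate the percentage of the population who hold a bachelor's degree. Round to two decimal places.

23.06

Sum of weights for 'Degree' = 159 + 320 = 479
Total weight = 100 + 22 + 154 + 159 + 339 + 215 + 266 + 281 + 154 + 52 + 320 + 15 = 2077
Weighted proportion = 479 / 2077 = 0.23062109 → 23.062109%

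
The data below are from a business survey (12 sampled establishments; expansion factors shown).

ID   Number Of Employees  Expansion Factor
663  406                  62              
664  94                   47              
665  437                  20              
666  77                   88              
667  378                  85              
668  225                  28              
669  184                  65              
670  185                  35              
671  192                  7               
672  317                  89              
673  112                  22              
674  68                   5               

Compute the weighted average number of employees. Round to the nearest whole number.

Weighted sum = 406×62 + 94×47 + 437×20 + 77×88 + 378×85 + 225×28 + 184×65 + 185×35 + 192×7 + 317×89 + 112×22 + 68×5
  = 25172 + 4418 + 8740 + 6776 + 32130 + 6300 + 11960 + 6475 + 1344 + 28213 + 2464 + 340 = 134332
Sum of weights = 553
Weighted mean = 134332 / 553 = 242.91501

243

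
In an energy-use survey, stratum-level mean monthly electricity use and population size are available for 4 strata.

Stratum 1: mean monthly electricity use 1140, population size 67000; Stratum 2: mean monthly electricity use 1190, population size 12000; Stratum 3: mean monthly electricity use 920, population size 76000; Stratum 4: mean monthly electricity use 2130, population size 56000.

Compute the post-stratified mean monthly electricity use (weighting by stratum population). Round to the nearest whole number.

1326

Σ Nₕ·x̄ₕ = 279860000
Σ Nₕ = 211000
Overall mean = 279860000 / 211000 = 1326.3507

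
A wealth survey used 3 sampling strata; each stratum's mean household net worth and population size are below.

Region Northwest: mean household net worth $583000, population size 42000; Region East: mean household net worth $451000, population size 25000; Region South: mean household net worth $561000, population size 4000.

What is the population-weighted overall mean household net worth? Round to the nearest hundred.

Σ Nₕ·x̄ₕ = 38005000000
Σ Nₕ = 42000 + 25000 + 4000 = 71000
Overall mean = 38005000000 / 71000 = 535281.69

535300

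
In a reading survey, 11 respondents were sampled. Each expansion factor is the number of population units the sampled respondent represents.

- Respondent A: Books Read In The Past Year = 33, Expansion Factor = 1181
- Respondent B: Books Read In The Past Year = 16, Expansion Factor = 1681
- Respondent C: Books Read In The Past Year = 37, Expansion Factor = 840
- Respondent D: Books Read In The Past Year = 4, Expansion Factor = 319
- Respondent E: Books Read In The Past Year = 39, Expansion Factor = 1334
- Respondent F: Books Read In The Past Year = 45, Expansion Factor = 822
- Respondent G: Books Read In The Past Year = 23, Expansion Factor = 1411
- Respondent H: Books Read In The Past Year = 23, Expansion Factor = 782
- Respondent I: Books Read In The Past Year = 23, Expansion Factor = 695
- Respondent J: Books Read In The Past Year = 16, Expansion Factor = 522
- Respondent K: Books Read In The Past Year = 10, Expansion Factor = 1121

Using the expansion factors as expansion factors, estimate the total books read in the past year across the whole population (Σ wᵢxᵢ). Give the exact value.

273227

Weighted total = 33×1181 + 16×1681 + 37×840 + 4×319 + 39×1334 + 45×822 + 23×1411 + 23×782 + 23×695 + 16×522 + 10×1121
  = 38973 + 26896 + 31080 + 1276 + 52026 + 36990 + 32453 + 17986 + 15985 + 8352 + 11210 = 273227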